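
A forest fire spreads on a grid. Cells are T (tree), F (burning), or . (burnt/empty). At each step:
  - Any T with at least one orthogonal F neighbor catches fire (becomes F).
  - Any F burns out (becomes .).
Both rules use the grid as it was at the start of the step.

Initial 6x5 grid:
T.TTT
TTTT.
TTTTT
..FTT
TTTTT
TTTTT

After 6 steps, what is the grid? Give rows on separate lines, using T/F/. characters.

Step 1: 3 trees catch fire, 1 burn out
  T.TTT
  TTTT.
  TTFTT
  ...FT
  TTFTT
  TTTTT
Step 2: 7 trees catch fire, 3 burn out
  T.TTT
  TTFT.
  TF.FT
  ....F
  TF.FT
  TTFTT
Step 3: 9 trees catch fire, 7 burn out
  T.FTT
  TF.F.
  F...F
  .....
  F...F
  TF.FT
Step 4: 4 trees catch fire, 9 burn out
  T..FT
  F....
  .....
  .....
  .....
  F...F
Step 5: 2 trees catch fire, 4 burn out
  F...F
  .....
  .....
  .....
  .....
  .....
Step 6: 0 trees catch fire, 2 burn out
  .....
  .....
  .....
  .....
  .....
  .....

.....
.....
.....
.....
.....
.....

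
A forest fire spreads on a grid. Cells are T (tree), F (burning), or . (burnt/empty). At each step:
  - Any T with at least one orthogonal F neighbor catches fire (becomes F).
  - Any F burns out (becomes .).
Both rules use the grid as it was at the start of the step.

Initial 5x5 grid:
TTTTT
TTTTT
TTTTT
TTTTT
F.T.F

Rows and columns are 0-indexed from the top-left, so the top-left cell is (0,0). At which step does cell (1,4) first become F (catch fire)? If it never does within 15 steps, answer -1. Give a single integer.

Step 1: cell (1,4)='T' (+2 fires, +2 burnt)
Step 2: cell (1,4)='T' (+4 fires, +2 burnt)
Step 3: cell (1,4)='F' (+5 fires, +4 burnt)
  -> target ignites at step 3
Step 4: cell (1,4)='.' (+6 fires, +5 burnt)
Step 5: cell (1,4)='.' (+3 fires, +6 burnt)
Step 6: cell (1,4)='.' (+1 fires, +3 burnt)
Step 7: cell (1,4)='.' (+0 fires, +1 burnt)
  fire out at step 7

3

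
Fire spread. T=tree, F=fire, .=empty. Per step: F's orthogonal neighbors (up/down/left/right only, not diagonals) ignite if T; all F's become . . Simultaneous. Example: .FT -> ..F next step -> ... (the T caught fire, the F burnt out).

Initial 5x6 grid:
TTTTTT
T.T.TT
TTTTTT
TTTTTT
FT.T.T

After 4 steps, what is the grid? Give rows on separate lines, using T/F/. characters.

Step 1: 2 trees catch fire, 1 burn out
  TTTTTT
  T.T.TT
  TTTTTT
  FTTTTT
  .F.T.T
Step 2: 2 trees catch fire, 2 burn out
  TTTTTT
  T.T.TT
  FTTTTT
  .FTTTT
  ...T.T
Step 3: 3 trees catch fire, 2 burn out
  TTTTTT
  F.T.TT
  .FTTTT
  ..FTTT
  ...T.T
Step 4: 3 trees catch fire, 3 burn out
  FTTTTT
  ..T.TT
  ..FTTT
  ...FTT
  ...T.T

FTTTTT
..T.TT
..FTTT
...FTT
...T.T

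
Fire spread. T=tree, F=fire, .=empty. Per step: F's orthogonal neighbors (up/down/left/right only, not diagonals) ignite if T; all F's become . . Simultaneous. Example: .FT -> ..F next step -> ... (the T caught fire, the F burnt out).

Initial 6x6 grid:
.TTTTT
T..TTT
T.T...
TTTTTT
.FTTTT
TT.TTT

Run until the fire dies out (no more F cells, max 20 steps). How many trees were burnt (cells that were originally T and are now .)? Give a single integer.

Step 1: +3 fires, +1 burnt (F count now 3)
Step 2: +4 fires, +3 burnt (F count now 4)
Step 3: +5 fires, +4 burnt (F count now 5)
Step 4: +4 fires, +5 burnt (F count now 4)
Step 5: +2 fires, +4 burnt (F count now 2)
Step 6: +0 fires, +2 burnt (F count now 0)
Fire out after step 6
Initially T: 26, now '.': 28
Total burnt (originally-T cells now '.'): 18

Answer: 18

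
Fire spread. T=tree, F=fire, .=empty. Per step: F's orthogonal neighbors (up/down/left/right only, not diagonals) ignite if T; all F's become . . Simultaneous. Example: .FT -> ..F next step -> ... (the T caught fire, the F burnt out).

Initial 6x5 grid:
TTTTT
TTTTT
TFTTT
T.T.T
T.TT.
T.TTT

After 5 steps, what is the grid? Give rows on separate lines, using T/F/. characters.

Step 1: 3 trees catch fire, 1 burn out
  TTTTT
  TFTTT
  F.FTT
  T.T.T
  T.TT.
  T.TTT
Step 2: 6 trees catch fire, 3 burn out
  TFTTT
  F.FTT
  ...FT
  F.F.T
  T.TT.
  T.TTT
Step 3: 6 trees catch fire, 6 burn out
  F.FTT
  ...FT
  ....F
  ....T
  F.FT.
  T.TTT
Step 4: 6 trees catch fire, 6 burn out
  ...FT
  ....F
  .....
  ....F
  ...F.
  F.FTT
Step 5: 2 trees catch fire, 6 burn out
  ....F
  .....
  .....
  .....
  .....
  ...FT

....F
.....
.....
.....
.....
...FT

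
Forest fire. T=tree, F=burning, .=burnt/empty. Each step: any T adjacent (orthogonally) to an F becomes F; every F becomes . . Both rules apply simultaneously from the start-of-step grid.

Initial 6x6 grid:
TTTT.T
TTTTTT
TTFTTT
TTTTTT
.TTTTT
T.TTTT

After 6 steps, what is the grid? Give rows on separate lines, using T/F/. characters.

Step 1: 4 trees catch fire, 1 burn out
  TTTT.T
  TTFTTT
  TF.FTT
  TTFTTT
  .TTTTT
  T.TTTT
Step 2: 8 trees catch fire, 4 burn out
  TTFT.T
  TF.FTT
  F...FT
  TF.FTT
  .TFTTT
  T.TTTT
Step 3: 10 trees catch fire, 8 burn out
  TF.F.T
  F...FT
  .....F
  F...FT
  .F.FTT
  T.FTTT
Step 4: 5 trees catch fire, 10 burn out
  F....T
  .....F
  ......
  .....F
  ....FT
  T..FTT
Step 5: 3 trees catch fire, 5 burn out
  .....F
  ......
  ......
  ......
  .....F
  T...FT
Step 6: 1 trees catch fire, 3 burn out
  ......
  ......
  ......
  ......
  ......
  T....F

......
......
......
......
......
T....F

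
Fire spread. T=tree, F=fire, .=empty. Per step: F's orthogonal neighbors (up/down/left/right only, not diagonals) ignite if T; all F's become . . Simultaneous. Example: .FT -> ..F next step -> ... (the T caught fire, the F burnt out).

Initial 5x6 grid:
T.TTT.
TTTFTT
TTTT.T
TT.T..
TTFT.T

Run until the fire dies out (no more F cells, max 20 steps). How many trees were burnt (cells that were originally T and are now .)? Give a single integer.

Answer: 20

Derivation:
Step 1: +6 fires, +2 burnt (F count now 6)
Step 2: +8 fires, +6 burnt (F count now 8)
Step 3: +4 fires, +8 burnt (F count now 4)
Step 4: +2 fires, +4 burnt (F count now 2)
Step 5: +0 fires, +2 burnt (F count now 0)
Fire out after step 5
Initially T: 21, now '.': 29
Total burnt (originally-T cells now '.'): 20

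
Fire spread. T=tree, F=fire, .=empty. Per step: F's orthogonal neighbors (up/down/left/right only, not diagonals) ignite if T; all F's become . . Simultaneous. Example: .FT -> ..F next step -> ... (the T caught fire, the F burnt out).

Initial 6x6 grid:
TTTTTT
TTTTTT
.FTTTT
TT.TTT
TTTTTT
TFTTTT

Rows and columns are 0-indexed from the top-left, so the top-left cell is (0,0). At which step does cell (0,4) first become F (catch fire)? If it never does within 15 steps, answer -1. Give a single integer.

Step 1: cell (0,4)='T' (+6 fires, +2 burnt)
Step 2: cell (0,4)='T' (+8 fires, +6 burnt)
Step 3: cell (0,4)='T' (+7 fires, +8 burnt)
Step 4: cell (0,4)='T' (+6 fires, +7 burnt)
Step 5: cell (0,4)='F' (+4 fires, +6 burnt)
  -> target ignites at step 5
Step 6: cell (0,4)='.' (+1 fires, +4 burnt)
Step 7: cell (0,4)='.' (+0 fires, +1 burnt)
  fire out at step 7

5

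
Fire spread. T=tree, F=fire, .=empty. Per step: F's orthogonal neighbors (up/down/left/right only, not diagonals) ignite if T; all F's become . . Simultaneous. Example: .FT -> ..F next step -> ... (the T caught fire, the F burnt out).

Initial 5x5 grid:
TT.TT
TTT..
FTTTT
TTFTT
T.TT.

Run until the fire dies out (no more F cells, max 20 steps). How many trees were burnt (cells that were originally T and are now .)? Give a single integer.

Step 1: +7 fires, +2 burnt (F count now 7)
Step 2: +7 fires, +7 burnt (F count now 7)
Step 3: +2 fires, +7 burnt (F count now 2)
Step 4: +0 fires, +2 burnt (F count now 0)
Fire out after step 4
Initially T: 18, now '.': 23
Total burnt (originally-T cells now '.'): 16

Answer: 16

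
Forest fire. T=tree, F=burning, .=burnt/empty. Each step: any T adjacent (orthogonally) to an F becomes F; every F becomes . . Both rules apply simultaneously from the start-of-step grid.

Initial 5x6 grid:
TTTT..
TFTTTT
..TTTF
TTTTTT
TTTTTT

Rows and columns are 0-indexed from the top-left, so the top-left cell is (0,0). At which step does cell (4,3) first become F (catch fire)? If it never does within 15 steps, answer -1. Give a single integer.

Step 1: cell (4,3)='T' (+6 fires, +2 burnt)
Step 2: cell (4,3)='T' (+8 fires, +6 burnt)
Step 3: cell (4,3)='T' (+4 fires, +8 burnt)
Step 4: cell (4,3)='F' (+3 fires, +4 burnt)
  -> target ignites at step 4
Step 5: cell (4,3)='.' (+2 fires, +3 burnt)
Step 6: cell (4,3)='.' (+1 fires, +2 burnt)
Step 7: cell (4,3)='.' (+0 fires, +1 burnt)
  fire out at step 7

4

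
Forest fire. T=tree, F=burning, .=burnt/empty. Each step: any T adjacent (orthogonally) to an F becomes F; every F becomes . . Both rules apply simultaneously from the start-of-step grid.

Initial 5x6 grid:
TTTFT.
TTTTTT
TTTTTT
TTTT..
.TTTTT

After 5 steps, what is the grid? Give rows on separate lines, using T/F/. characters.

Step 1: 3 trees catch fire, 1 burn out
  TTF.F.
  TTTFTT
  TTTTTT
  TTTT..
  .TTTTT
Step 2: 4 trees catch fire, 3 burn out
  TF....
  TTF.FT
  TTTFTT
  TTTT..
  .TTTTT
Step 3: 6 trees catch fire, 4 burn out
  F.....
  TF...F
  TTF.FT
  TTTF..
  .TTTTT
Step 4: 5 trees catch fire, 6 burn out
  ......
  F.....
  TF...F
  TTF...
  .TTFTT
Step 5: 4 trees catch fire, 5 burn out
  ......
  ......
  F.....
  TF....
  .TF.FT

......
......
F.....
TF....
.TF.FT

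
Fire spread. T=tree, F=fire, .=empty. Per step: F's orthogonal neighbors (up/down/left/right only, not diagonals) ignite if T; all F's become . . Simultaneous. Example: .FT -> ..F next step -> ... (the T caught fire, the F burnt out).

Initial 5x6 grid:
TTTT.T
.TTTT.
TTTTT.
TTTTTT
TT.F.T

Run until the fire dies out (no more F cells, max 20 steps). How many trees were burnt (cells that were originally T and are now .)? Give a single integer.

Step 1: +1 fires, +1 burnt (F count now 1)
Step 2: +3 fires, +1 burnt (F count now 3)
Step 3: +5 fires, +3 burnt (F count now 5)
Step 4: +7 fires, +5 burnt (F count now 7)
Step 5: +4 fires, +7 burnt (F count now 4)
Step 6: +1 fires, +4 burnt (F count now 1)
Step 7: +1 fires, +1 burnt (F count now 1)
Step 8: +0 fires, +1 burnt (F count now 0)
Fire out after step 8
Initially T: 23, now '.': 29
Total burnt (originally-T cells now '.'): 22

Answer: 22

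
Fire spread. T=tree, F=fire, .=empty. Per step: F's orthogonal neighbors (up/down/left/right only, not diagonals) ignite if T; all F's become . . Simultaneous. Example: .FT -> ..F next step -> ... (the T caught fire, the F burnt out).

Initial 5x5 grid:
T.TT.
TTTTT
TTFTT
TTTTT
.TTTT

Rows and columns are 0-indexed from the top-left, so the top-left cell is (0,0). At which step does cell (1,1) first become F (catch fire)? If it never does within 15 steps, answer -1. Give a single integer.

Step 1: cell (1,1)='T' (+4 fires, +1 burnt)
Step 2: cell (1,1)='F' (+8 fires, +4 burnt)
  -> target ignites at step 2
Step 3: cell (1,1)='.' (+7 fires, +8 burnt)
Step 4: cell (1,1)='.' (+2 fires, +7 burnt)
Step 5: cell (1,1)='.' (+0 fires, +2 burnt)
  fire out at step 5

2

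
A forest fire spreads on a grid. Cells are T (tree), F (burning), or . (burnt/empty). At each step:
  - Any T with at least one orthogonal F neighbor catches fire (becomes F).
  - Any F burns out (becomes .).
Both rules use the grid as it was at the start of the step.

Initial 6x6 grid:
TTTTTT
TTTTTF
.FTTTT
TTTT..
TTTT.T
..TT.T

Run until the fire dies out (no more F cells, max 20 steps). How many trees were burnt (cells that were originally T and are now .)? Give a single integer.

Step 1: +6 fires, +2 burnt (F count now 6)
Step 2: +10 fires, +6 burnt (F count now 10)
Step 3: +6 fires, +10 burnt (F count now 6)
Step 4: +2 fires, +6 burnt (F count now 2)
Step 5: +1 fires, +2 burnt (F count now 1)
Step 6: +0 fires, +1 burnt (F count now 0)
Fire out after step 6
Initially T: 27, now '.': 34
Total burnt (originally-T cells now '.'): 25

Answer: 25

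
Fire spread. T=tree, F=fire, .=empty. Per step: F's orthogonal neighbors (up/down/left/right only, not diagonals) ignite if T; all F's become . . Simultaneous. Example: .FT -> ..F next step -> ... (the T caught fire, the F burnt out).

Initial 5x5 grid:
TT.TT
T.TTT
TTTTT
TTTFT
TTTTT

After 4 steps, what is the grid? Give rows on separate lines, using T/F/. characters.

Step 1: 4 trees catch fire, 1 burn out
  TT.TT
  T.TTT
  TTTFT
  TTF.F
  TTTFT
Step 2: 6 trees catch fire, 4 burn out
  TT.TT
  T.TFT
  TTF.F
  TF...
  TTF.F
Step 3: 6 trees catch fire, 6 burn out
  TT.FT
  T.F.F
  TF...
  F....
  TF...
Step 4: 3 trees catch fire, 6 burn out
  TT..F
  T....
  F....
  .....
  F....

TT..F
T....
F....
.....
F....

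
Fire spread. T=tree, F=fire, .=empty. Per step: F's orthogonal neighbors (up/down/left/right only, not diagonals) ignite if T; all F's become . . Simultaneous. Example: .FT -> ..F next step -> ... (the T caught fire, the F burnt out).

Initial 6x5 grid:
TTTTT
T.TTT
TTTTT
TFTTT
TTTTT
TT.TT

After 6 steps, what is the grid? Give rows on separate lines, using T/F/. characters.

Step 1: 4 trees catch fire, 1 burn out
  TTTTT
  T.TTT
  TFTTT
  F.FTT
  TFTTT
  TT.TT
Step 2: 6 trees catch fire, 4 burn out
  TTTTT
  T.TTT
  F.FTT
  ...FT
  F.FTT
  TF.TT
Step 3: 6 trees catch fire, 6 burn out
  TTTTT
  F.FTT
  ...FT
  ....F
  ...FT
  F..TT
Step 4: 6 trees catch fire, 6 burn out
  FTFTT
  ...FT
  ....F
  .....
  ....F
  ...FT
Step 5: 4 trees catch fire, 6 burn out
  .F.FT
  ....F
  .....
  .....
  .....
  ....F
Step 6: 1 trees catch fire, 4 burn out
  ....F
  .....
  .....
  .....
  .....
  .....

....F
.....
.....
.....
.....
.....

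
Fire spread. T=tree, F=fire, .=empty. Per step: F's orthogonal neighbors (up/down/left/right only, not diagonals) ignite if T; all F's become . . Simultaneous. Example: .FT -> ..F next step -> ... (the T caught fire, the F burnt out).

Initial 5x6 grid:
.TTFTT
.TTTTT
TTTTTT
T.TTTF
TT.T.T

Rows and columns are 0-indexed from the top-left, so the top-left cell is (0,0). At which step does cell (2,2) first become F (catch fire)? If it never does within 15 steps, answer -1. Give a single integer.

Step 1: cell (2,2)='T' (+6 fires, +2 burnt)
Step 2: cell (2,2)='T' (+8 fires, +6 burnt)
Step 3: cell (2,2)='F' (+4 fires, +8 burnt)
  -> target ignites at step 3
Step 4: cell (2,2)='.' (+1 fires, +4 burnt)
Step 5: cell (2,2)='.' (+1 fires, +1 burnt)
Step 6: cell (2,2)='.' (+1 fires, +1 burnt)
Step 7: cell (2,2)='.' (+1 fires, +1 burnt)
Step 8: cell (2,2)='.' (+1 fires, +1 burnt)
Step 9: cell (2,2)='.' (+0 fires, +1 burnt)
  fire out at step 9

3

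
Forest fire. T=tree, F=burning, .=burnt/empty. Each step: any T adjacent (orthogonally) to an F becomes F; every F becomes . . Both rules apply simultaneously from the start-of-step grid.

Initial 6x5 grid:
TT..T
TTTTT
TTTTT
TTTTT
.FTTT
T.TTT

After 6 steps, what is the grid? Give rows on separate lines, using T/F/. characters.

Step 1: 2 trees catch fire, 1 burn out
  TT..T
  TTTTT
  TTTTT
  TFTTT
  ..FTT
  T.TTT
Step 2: 5 trees catch fire, 2 burn out
  TT..T
  TTTTT
  TFTTT
  F.FTT
  ...FT
  T.FTT
Step 3: 6 trees catch fire, 5 burn out
  TT..T
  TFTTT
  F.FTT
  ...FT
  ....F
  T..FT
Step 4: 6 trees catch fire, 6 burn out
  TF..T
  F.FTT
  ...FT
  ....F
  .....
  T...F
Step 5: 3 trees catch fire, 6 burn out
  F...T
  ...FT
  ....F
  .....
  .....
  T....
Step 6: 1 trees catch fire, 3 burn out
  ....T
  ....F
  .....
  .....
  .....
  T....

....T
....F
.....
.....
.....
T....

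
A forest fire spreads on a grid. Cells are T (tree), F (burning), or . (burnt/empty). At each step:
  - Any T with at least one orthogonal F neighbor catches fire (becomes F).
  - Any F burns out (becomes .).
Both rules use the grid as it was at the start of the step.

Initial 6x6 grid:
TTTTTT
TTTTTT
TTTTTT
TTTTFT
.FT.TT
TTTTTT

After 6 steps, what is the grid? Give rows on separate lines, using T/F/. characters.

Step 1: 7 trees catch fire, 2 burn out
  TTTTTT
  TTTTTT
  TTTTFT
  TFTF.F
  ..F.FT
  TFTTTT
Step 2: 10 trees catch fire, 7 burn out
  TTTTTT
  TTTTFT
  TFTF.F
  F.F...
  .....F
  F.FTFT
Step 3: 8 trees catch fire, 10 burn out
  TTTTFT
  TFTF.F
  F.F...
  ......
  ......
  ...F.F
Step 4: 5 trees catch fire, 8 burn out
  TFTF.F
  F.F...
  ......
  ......
  ......
  ......
Step 5: 2 trees catch fire, 5 burn out
  F.F...
  ......
  ......
  ......
  ......
  ......
Step 6: 0 trees catch fire, 2 burn out
  ......
  ......
  ......
  ......
  ......
  ......

......
......
......
......
......
......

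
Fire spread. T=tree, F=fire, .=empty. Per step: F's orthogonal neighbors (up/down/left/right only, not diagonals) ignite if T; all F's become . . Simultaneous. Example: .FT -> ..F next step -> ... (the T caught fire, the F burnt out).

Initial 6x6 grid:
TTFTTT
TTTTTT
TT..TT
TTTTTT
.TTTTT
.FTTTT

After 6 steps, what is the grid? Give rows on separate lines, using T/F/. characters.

Step 1: 5 trees catch fire, 2 burn out
  TF.FTT
  TTFTTT
  TT..TT
  TTTTTT
  .FTTTT
  ..FTTT
Step 2: 7 trees catch fire, 5 burn out
  F...FT
  TF.FTT
  TT..TT
  TFTTTT
  ..FTTT
  ...FTT
Step 3: 8 trees catch fire, 7 burn out
  .....F
  F...FT
  TF..TT
  F.FTTT
  ...FTT
  ....FT
Step 4: 6 trees catch fire, 8 burn out
  ......
  .....F
  F...FT
  ...FTT
  ....FT
  .....F
Step 5: 3 trees catch fire, 6 burn out
  ......
  ......
  .....F
  ....FT
  .....F
  ......
Step 6: 1 trees catch fire, 3 burn out
  ......
  ......
  ......
  .....F
  ......
  ......

......
......
......
.....F
......
......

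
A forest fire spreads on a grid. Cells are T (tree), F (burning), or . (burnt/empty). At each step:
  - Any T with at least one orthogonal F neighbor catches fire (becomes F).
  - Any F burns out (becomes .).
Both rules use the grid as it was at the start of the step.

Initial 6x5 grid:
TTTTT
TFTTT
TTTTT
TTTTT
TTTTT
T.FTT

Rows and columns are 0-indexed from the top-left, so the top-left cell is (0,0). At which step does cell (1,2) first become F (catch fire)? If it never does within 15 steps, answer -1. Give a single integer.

Step 1: cell (1,2)='F' (+6 fires, +2 burnt)
  -> target ignites at step 1
Step 2: cell (1,2)='.' (+10 fires, +6 burnt)
Step 3: cell (1,2)='.' (+7 fires, +10 burnt)
Step 4: cell (1,2)='.' (+4 fires, +7 burnt)
Step 5: cell (1,2)='.' (+0 fires, +4 burnt)
  fire out at step 5

1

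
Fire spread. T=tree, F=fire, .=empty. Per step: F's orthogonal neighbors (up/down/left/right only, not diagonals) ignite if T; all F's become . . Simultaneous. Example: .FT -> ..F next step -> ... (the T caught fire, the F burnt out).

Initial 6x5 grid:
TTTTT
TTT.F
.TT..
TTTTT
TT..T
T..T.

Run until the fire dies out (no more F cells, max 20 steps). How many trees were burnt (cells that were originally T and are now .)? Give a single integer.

Step 1: +1 fires, +1 burnt (F count now 1)
Step 2: +1 fires, +1 burnt (F count now 1)
Step 3: +1 fires, +1 burnt (F count now 1)
Step 4: +2 fires, +1 burnt (F count now 2)
Step 5: +3 fires, +2 burnt (F count now 3)
Step 6: +3 fires, +3 burnt (F count now 3)
Step 7: +2 fires, +3 burnt (F count now 2)
Step 8: +3 fires, +2 burnt (F count now 3)
Step 9: +2 fires, +3 burnt (F count now 2)
Step 10: +1 fires, +2 burnt (F count now 1)
Step 11: +0 fires, +1 burnt (F count now 0)
Fire out after step 11
Initially T: 20, now '.': 29
Total burnt (originally-T cells now '.'): 19

Answer: 19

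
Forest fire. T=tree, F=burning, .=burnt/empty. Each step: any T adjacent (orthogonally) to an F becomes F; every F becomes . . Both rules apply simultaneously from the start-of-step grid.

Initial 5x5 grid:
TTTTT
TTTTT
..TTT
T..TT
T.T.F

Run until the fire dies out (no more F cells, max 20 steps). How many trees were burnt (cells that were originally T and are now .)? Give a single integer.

Step 1: +1 fires, +1 burnt (F count now 1)
Step 2: +2 fires, +1 burnt (F count now 2)
Step 3: +2 fires, +2 burnt (F count now 2)
Step 4: +3 fires, +2 burnt (F count now 3)
Step 5: +2 fires, +3 burnt (F count now 2)
Step 6: +2 fires, +2 burnt (F count now 2)
Step 7: +2 fires, +2 burnt (F count now 2)
Step 8: +1 fires, +2 burnt (F count now 1)
Step 9: +0 fires, +1 burnt (F count now 0)
Fire out after step 9
Initially T: 18, now '.': 22
Total burnt (originally-T cells now '.'): 15

Answer: 15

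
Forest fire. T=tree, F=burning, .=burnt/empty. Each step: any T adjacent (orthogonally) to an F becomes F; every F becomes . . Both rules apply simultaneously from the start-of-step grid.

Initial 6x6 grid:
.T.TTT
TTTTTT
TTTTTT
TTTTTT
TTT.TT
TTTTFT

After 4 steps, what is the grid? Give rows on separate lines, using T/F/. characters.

Step 1: 3 trees catch fire, 1 burn out
  .T.TTT
  TTTTTT
  TTTTTT
  TTTTTT
  TTT.FT
  TTTF.F
Step 2: 3 trees catch fire, 3 burn out
  .T.TTT
  TTTTTT
  TTTTTT
  TTTTFT
  TTT..F
  TTF...
Step 3: 5 trees catch fire, 3 burn out
  .T.TTT
  TTTTTT
  TTTTFT
  TTTF.F
  TTF...
  TF....
Step 4: 6 trees catch fire, 5 burn out
  .T.TTT
  TTTTFT
  TTTF.F
  TTF...
  TF....
  F.....

.T.TTT
TTTTFT
TTTF.F
TTF...
TF....
F.....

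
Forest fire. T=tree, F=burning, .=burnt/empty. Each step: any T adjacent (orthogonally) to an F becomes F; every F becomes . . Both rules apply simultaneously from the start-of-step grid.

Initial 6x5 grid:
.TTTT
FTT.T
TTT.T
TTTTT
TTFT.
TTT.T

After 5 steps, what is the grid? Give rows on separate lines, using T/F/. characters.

Step 1: 6 trees catch fire, 2 burn out
  .TTTT
  .FT.T
  FTT.T
  TTFTT
  TF.F.
  TTF.T
Step 2: 9 trees catch fire, 6 burn out
  .FTTT
  ..F.T
  .FF.T
  FF.FT
  F....
  TF..T
Step 3: 3 trees catch fire, 9 burn out
  ..FTT
  ....T
  ....T
  ....F
  .....
  F...T
Step 4: 2 trees catch fire, 3 burn out
  ...FT
  ....T
  ....F
  .....
  .....
  ....T
Step 5: 2 trees catch fire, 2 burn out
  ....F
  ....F
  .....
  .....
  .....
  ....T

....F
....F
.....
.....
.....
....T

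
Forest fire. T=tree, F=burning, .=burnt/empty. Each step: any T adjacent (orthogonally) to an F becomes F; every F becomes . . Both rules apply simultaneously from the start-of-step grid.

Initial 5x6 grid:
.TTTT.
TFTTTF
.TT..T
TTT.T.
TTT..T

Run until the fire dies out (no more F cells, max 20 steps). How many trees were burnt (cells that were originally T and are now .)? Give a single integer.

Step 1: +6 fires, +2 burnt (F count now 6)
Step 2: +5 fires, +6 burnt (F count now 5)
Step 3: +4 fires, +5 burnt (F count now 4)
Step 4: +2 fires, +4 burnt (F count now 2)
Step 5: +0 fires, +2 burnt (F count now 0)
Fire out after step 5
Initially T: 19, now '.': 28
Total burnt (originally-T cells now '.'): 17

Answer: 17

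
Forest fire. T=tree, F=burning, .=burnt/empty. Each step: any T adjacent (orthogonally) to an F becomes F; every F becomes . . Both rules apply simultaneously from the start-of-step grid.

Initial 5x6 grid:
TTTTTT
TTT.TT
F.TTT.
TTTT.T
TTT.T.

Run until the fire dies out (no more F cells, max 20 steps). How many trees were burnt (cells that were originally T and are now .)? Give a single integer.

Answer: 21

Derivation:
Step 1: +2 fires, +1 burnt (F count now 2)
Step 2: +4 fires, +2 burnt (F count now 4)
Step 3: +4 fires, +4 burnt (F count now 4)
Step 4: +4 fires, +4 burnt (F count now 4)
Step 5: +2 fires, +4 burnt (F count now 2)
Step 6: +2 fires, +2 burnt (F count now 2)
Step 7: +2 fires, +2 burnt (F count now 2)
Step 8: +1 fires, +2 burnt (F count now 1)
Step 9: +0 fires, +1 burnt (F count now 0)
Fire out after step 9
Initially T: 23, now '.': 28
Total burnt (originally-T cells now '.'): 21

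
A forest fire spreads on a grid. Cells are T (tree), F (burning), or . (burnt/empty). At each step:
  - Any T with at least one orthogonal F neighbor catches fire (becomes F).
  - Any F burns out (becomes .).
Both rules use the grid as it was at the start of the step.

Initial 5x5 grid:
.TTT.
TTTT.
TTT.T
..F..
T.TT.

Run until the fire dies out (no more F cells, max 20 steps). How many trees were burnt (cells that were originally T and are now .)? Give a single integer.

Answer: 12

Derivation:
Step 1: +2 fires, +1 burnt (F count now 2)
Step 2: +3 fires, +2 burnt (F count now 3)
Step 3: +4 fires, +3 burnt (F count now 4)
Step 4: +3 fires, +4 burnt (F count now 3)
Step 5: +0 fires, +3 burnt (F count now 0)
Fire out after step 5
Initially T: 14, now '.': 23
Total burnt (originally-T cells now '.'): 12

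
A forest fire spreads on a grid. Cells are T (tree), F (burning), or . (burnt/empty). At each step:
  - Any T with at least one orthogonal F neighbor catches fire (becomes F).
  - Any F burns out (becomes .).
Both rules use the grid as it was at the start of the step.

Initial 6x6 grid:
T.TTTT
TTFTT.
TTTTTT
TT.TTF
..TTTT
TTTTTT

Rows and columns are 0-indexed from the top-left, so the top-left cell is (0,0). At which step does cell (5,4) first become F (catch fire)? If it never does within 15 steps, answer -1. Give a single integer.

Step 1: cell (5,4)='T' (+7 fires, +2 burnt)
Step 2: cell (5,4)='T' (+9 fires, +7 burnt)
Step 3: cell (5,4)='F' (+6 fires, +9 burnt)
  -> target ignites at step 3
Step 4: cell (5,4)='.' (+4 fires, +6 burnt)
Step 5: cell (5,4)='.' (+1 fires, +4 burnt)
Step 6: cell (5,4)='.' (+1 fires, +1 burnt)
Step 7: cell (5,4)='.' (+1 fires, +1 burnt)
Step 8: cell (5,4)='.' (+0 fires, +1 burnt)
  fire out at step 8

3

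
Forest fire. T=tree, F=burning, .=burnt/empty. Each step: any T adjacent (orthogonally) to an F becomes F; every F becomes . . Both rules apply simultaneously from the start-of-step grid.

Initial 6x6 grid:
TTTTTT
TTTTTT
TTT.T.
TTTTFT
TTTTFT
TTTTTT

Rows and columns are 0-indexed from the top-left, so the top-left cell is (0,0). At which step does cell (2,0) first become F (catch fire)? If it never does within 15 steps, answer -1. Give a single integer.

Step 1: cell (2,0)='T' (+6 fires, +2 burnt)
Step 2: cell (2,0)='T' (+5 fires, +6 burnt)
Step 3: cell (2,0)='T' (+7 fires, +5 burnt)
Step 4: cell (2,0)='T' (+7 fires, +7 burnt)
Step 5: cell (2,0)='F' (+4 fires, +7 burnt)
  -> target ignites at step 5
Step 6: cell (2,0)='.' (+2 fires, +4 burnt)
Step 7: cell (2,0)='.' (+1 fires, +2 burnt)
Step 8: cell (2,0)='.' (+0 fires, +1 burnt)
  fire out at step 8

5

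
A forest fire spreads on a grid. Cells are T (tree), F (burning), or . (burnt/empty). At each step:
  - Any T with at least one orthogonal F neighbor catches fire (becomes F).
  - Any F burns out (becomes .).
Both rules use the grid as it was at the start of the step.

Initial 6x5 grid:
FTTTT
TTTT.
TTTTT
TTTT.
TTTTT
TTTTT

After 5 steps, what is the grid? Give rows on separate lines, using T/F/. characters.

Step 1: 2 trees catch fire, 1 burn out
  .FTTT
  FTTT.
  TTTTT
  TTTT.
  TTTTT
  TTTTT
Step 2: 3 trees catch fire, 2 burn out
  ..FTT
  .FTT.
  FTTTT
  TTTT.
  TTTTT
  TTTTT
Step 3: 4 trees catch fire, 3 burn out
  ...FT
  ..FT.
  .FTTT
  FTTT.
  TTTTT
  TTTTT
Step 4: 5 trees catch fire, 4 burn out
  ....F
  ...F.
  ..FTT
  .FTT.
  FTTTT
  TTTTT
Step 5: 4 trees catch fire, 5 burn out
  .....
  .....
  ...FT
  ..FT.
  .FTTT
  FTTTT

.....
.....
...FT
..FT.
.FTTT
FTTTT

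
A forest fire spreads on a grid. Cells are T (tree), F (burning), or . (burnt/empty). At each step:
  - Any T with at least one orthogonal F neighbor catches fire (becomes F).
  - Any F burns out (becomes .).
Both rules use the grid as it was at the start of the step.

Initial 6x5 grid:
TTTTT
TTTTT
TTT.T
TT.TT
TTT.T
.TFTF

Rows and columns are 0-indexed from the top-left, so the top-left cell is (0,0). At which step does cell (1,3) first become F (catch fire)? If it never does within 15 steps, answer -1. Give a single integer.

Step 1: cell (1,3)='T' (+4 fires, +2 burnt)
Step 2: cell (1,3)='T' (+2 fires, +4 burnt)
Step 3: cell (1,3)='T' (+4 fires, +2 burnt)
Step 4: cell (1,3)='T' (+3 fires, +4 burnt)
Step 5: cell (1,3)='F' (+5 fires, +3 burnt)
  -> target ignites at step 5
Step 6: cell (1,3)='.' (+4 fires, +5 burnt)
Step 7: cell (1,3)='.' (+2 fires, +4 burnt)
Step 8: cell (1,3)='.' (+0 fires, +2 burnt)
  fire out at step 8

5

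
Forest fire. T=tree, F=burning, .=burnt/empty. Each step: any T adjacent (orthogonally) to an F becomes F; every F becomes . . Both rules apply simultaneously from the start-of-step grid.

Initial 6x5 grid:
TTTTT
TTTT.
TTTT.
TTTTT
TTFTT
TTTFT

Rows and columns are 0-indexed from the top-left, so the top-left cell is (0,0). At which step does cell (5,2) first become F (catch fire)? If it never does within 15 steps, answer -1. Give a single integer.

Step 1: cell (5,2)='F' (+5 fires, +2 burnt)
  -> target ignites at step 1
Step 2: cell (5,2)='.' (+6 fires, +5 burnt)
Step 3: cell (5,2)='.' (+6 fires, +6 burnt)
Step 4: cell (5,2)='.' (+4 fires, +6 burnt)
Step 5: cell (5,2)='.' (+3 fires, +4 burnt)
Step 6: cell (5,2)='.' (+2 fires, +3 burnt)
Step 7: cell (5,2)='.' (+0 fires, +2 burnt)
  fire out at step 7

1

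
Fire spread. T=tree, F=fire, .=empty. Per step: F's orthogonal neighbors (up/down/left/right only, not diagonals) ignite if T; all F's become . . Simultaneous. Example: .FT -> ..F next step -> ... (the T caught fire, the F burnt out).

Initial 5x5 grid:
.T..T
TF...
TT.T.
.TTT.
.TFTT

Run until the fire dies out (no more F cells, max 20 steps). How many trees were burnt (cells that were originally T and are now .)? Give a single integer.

Step 1: +6 fires, +2 burnt (F count now 6)
Step 2: +4 fires, +6 burnt (F count now 4)
Step 3: +1 fires, +4 burnt (F count now 1)
Step 4: +0 fires, +1 burnt (F count now 0)
Fire out after step 4
Initially T: 12, now '.': 24
Total burnt (originally-T cells now '.'): 11

Answer: 11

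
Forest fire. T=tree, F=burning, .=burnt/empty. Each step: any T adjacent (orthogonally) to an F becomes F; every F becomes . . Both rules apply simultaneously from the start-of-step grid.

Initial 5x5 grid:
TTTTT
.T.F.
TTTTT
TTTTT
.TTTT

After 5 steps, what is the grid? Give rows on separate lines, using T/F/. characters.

Step 1: 2 trees catch fire, 1 burn out
  TTTFT
  .T...
  TTTFT
  TTTTT
  .TTTT
Step 2: 5 trees catch fire, 2 burn out
  TTF.F
  .T...
  TTF.F
  TTTFT
  .TTTT
Step 3: 5 trees catch fire, 5 burn out
  TF...
  .T...
  TF...
  TTF.F
  .TTFT
Step 4: 6 trees catch fire, 5 burn out
  F....
  .F...
  F....
  TF...
  .TF.F
Step 5: 2 trees catch fire, 6 burn out
  .....
  .....
  .....
  F....
  .F...

.....
.....
.....
F....
.F...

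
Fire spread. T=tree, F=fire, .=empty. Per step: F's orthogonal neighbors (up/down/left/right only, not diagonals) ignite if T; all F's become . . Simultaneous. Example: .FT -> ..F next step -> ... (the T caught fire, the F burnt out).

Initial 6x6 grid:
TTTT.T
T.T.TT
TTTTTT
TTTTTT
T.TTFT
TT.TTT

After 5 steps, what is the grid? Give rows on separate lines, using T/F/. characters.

Step 1: 4 trees catch fire, 1 burn out
  TTTT.T
  T.T.TT
  TTTTTT
  TTTTFT
  T.TF.F
  TT.TFT
Step 2: 6 trees catch fire, 4 burn out
  TTTT.T
  T.T.TT
  TTTTFT
  TTTF.F
  T.F...
  TT.F.F
Step 3: 4 trees catch fire, 6 burn out
  TTTT.T
  T.T.FT
  TTTF.F
  TTF...
  T.....
  TT....
Step 4: 3 trees catch fire, 4 burn out
  TTTT.T
  T.T..F
  TTF...
  TF....
  T.....
  TT....
Step 5: 4 trees catch fire, 3 burn out
  TTTT.F
  T.F...
  TF....
  F.....
  T.....
  TT....

TTTT.F
T.F...
TF....
F.....
T.....
TT....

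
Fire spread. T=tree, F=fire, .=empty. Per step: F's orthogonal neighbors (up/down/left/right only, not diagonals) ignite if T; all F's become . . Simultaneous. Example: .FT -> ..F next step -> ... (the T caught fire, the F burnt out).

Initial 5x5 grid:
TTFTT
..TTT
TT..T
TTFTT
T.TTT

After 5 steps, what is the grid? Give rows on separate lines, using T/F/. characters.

Step 1: 6 trees catch fire, 2 burn out
  TF.FT
  ..FTT
  TT..T
  TF.FT
  T.FTT
Step 2: 7 trees catch fire, 6 burn out
  F...F
  ...FT
  TF..T
  F...F
  T..FT
Step 3: 5 trees catch fire, 7 burn out
  .....
  ....F
  F...F
  .....
  F...F
Step 4: 0 trees catch fire, 5 burn out
  .....
  .....
  .....
  .....
  .....
Step 5: 0 trees catch fire, 0 burn out
  .....
  .....
  .....
  .....
  .....

.....
.....
.....
.....
.....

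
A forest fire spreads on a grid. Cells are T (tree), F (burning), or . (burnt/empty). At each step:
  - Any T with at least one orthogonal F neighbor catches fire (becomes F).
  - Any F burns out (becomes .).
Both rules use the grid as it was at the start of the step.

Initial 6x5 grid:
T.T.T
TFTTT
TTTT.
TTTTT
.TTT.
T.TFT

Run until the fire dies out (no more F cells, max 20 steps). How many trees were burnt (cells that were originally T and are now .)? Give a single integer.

Step 1: +6 fires, +2 burnt (F count now 6)
Step 2: +8 fires, +6 burnt (F count now 8)
Step 3: +6 fires, +8 burnt (F count now 6)
Step 4: +1 fires, +6 burnt (F count now 1)
Step 5: +0 fires, +1 burnt (F count now 0)
Fire out after step 5
Initially T: 22, now '.': 29
Total burnt (originally-T cells now '.'): 21

Answer: 21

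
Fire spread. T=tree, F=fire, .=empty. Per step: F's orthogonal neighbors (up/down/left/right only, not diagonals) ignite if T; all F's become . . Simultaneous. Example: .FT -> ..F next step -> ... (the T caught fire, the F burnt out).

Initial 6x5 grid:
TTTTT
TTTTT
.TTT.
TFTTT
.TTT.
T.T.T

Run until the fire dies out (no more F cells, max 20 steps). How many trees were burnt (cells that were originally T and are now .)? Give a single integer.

Step 1: +4 fires, +1 burnt (F count now 4)
Step 2: +4 fires, +4 burnt (F count now 4)
Step 3: +7 fires, +4 burnt (F count now 7)
Step 4: +3 fires, +7 burnt (F count now 3)
Step 5: +2 fires, +3 burnt (F count now 2)
Step 6: +1 fires, +2 burnt (F count now 1)
Step 7: +0 fires, +1 burnt (F count now 0)
Fire out after step 7
Initially T: 23, now '.': 28
Total burnt (originally-T cells now '.'): 21

Answer: 21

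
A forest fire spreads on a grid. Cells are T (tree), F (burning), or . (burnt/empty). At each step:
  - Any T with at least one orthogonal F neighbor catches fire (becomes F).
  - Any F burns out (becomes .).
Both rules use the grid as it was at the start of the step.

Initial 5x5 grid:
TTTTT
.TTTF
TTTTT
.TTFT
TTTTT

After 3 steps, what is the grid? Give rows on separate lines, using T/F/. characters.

Step 1: 7 trees catch fire, 2 burn out
  TTTTF
  .TTF.
  TTTFF
  .TF.F
  TTTFT
Step 2: 6 trees catch fire, 7 burn out
  TTTF.
  .TF..
  TTF..
  .F...
  TTF.F
Step 3: 4 trees catch fire, 6 burn out
  TTF..
  .F...
  TF...
  .....
  TF...

TTF..
.F...
TF...
.....
TF...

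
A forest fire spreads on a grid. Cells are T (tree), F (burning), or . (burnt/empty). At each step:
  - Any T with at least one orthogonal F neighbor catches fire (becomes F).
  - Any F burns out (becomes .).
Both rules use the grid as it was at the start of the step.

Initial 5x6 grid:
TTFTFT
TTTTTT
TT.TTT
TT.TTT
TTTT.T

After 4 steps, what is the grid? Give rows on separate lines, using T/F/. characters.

Step 1: 5 trees catch fire, 2 burn out
  TF.F.F
  TTFTFT
  TT.TTT
  TT.TTT
  TTTT.T
Step 2: 5 trees catch fire, 5 burn out
  F.....
  TF.F.F
  TT.TFT
  TT.TTT
  TTTT.T
Step 3: 5 trees catch fire, 5 burn out
  ......
  F.....
  TF.F.F
  TT.TFT
  TTTT.T
Step 4: 4 trees catch fire, 5 burn out
  ......
  ......
  F.....
  TF.F.F
  TTTT.T

......
......
F.....
TF.F.F
TTTT.T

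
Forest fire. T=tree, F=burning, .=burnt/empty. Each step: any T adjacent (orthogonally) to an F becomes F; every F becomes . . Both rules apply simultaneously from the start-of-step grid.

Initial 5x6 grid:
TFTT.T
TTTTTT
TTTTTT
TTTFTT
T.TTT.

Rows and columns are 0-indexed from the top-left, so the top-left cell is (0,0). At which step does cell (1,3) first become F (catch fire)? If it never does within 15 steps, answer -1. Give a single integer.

Step 1: cell (1,3)='T' (+7 fires, +2 burnt)
Step 2: cell (1,3)='F' (+11 fires, +7 burnt)
  -> target ignites at step 2
Step 3: cell (1,3)='.' (+4 fires, +11 burnt)
Step 4: cell (1,3)='.' (+2 fires, +4 burnt)
Step 5: cell (1,3)='.' (+1 fires, +2 burnt)
Step 6: cell (1,3)='.' (+0 fires, +1 burnt)
  fire out at step 6

2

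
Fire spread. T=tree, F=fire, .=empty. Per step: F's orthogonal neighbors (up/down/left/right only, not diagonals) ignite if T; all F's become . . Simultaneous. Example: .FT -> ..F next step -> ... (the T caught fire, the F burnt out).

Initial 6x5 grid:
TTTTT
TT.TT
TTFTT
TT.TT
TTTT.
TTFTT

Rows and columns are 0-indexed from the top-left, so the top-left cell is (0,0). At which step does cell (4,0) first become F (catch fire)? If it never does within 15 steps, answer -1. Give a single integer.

Step 1: cell (4,0)='T' (+5 fires, +2 burnt)
Step 2: cell (4,0)='T' (+10 fires, +5 burnt)
Step 3: cell (4,0)='F' (+7 fires, +10 burnt)
  -> target ignites at step 3
Step 4: cell (4,0)='.' (+3 fires, +7 burnt)
Step 5: cell (4,0)='.' (+0 fires, +3 burnt)
  fire out at step 5

3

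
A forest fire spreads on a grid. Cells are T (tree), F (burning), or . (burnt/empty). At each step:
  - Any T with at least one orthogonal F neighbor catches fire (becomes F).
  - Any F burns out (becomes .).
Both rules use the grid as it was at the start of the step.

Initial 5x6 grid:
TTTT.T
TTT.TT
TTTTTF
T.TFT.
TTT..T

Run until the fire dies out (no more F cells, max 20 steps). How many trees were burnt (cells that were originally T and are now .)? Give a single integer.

Answer: 21

Derivation:
Step 1: +5 fires, +2 burnt (F count now 5)
Step 2: +4 fires, +5 burnt (F count now 4)
Step 3: +3 fires, +4 burnt (F count now 3)
Step 4: +4 fires, +3 burnt (F count now 4)
Step 5: +4 fires, +4 burnt (F count now 4)
Step 6: +1 fires, +4 burnt (F count now 1)
Step 7: +0 fires, +1 burnt (F count now 0)
Fire out after step 7
Initially T: 22, now '.': 29
Total burnt (originally-T cells now '.'): 21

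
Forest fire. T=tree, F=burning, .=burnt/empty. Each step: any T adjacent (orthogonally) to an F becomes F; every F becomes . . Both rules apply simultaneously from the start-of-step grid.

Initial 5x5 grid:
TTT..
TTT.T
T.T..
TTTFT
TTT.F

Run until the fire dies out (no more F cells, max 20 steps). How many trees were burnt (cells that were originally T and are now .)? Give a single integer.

Answer: 15

Derivation:
Step 1: +2 fires, +2 burnt (F count now 2)
Step 2: +3 fires, +2 burnt (F count now 3)
Step 3: +3 fires, +3 burnt (F count now 3)
Step 4: +4 fires, +3 burnt (F count now 4)
Step 5: +2 fires, +4 burnt (F count now 2)
Step 6: +1 fires, +2 burnt (F count now 1)
Step 7: +0 fires, +1 burnt (F count now 0)
Fire out after step 7
Initially T: 16, now '.': 24
Total burnt (originally-T cells now '.'): 15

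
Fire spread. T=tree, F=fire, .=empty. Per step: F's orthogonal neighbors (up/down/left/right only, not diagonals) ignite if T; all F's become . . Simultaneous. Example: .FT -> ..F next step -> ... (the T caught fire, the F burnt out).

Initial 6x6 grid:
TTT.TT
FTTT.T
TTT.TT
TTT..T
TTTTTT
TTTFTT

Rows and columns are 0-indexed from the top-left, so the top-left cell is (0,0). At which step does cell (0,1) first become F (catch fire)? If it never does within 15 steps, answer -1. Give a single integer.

Step 1: cell (0,1)='T' (+6 fires, +2 burnt)
Step 2: cell (0,1)='F' (+8 fires, +6 burnt)
  -> target ignites at step 2
Step 3: cell (0,1)='.' (+9 fires, +8 burnt)
Step 4: cell (0,1)='.' (+1 fires, +9 burnt)
Step 5: cell (0,1)='.' (+1 fires, +1 burnt)
Step 6: cell (0,1)='.' (+2 fires, +1 burnt)
Step 7: cell (0,1)='.' (+1 fires, +2 burnt)
Step 8: cell (0,1)='.' (+1 fires, +1 burnt)
Step 9: cell (0,1)='.' (+0 fires, +1 burnt)
  fire out at step 9

2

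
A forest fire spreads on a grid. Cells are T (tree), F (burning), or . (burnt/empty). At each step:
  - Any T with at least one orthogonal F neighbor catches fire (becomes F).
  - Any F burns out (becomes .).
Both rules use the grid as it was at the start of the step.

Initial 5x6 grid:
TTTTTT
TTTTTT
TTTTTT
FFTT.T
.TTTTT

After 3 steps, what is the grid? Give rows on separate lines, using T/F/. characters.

Step 1: 4 trees catch fire, 2 burn out
  TTTTTT
  TTTTTT
  FFTTTT
  ..FT.T
  .FTTTT
Step 2: 5 trees catch fire, 4 burn out
  TTTTTT
  FFTTTT
  ..FTTT
  ...F.T
  ..FTTT
Step 3: 5 trees catch fire, 5 burn out
  FFTTTT
  ..FTTT
  ...FTT
  .....T
  ...FTT

FFTTTT
..FTTT
...FTT
.....T
...FTT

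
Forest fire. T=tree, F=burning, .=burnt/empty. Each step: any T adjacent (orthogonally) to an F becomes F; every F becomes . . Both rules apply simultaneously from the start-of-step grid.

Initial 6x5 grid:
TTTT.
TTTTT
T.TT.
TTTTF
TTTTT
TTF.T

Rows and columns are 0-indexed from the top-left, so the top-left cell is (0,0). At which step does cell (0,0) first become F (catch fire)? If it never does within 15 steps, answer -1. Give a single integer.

Step 1: cell (0,0)='T' (+4 fires, +2 burnt)
Step 2: cell (0,0)='T' (+6 fires, +4 burnt)
Step 3: cell (0,0)='T' (+4 fires, +6 burnt)
Step 4: cell (0,0)='T' (+4 fires, +4 burnt)
Step 5: cell (0,0)='T' (+3 fires, +4 burnt)
Step 6: cell (0,0)='T' (+2 fires, +3 burnt)
Step 7: cell (0,0)='F' (+1 fires, +2 burnt)
  -> target ignites at step 7
Step 8: cell (0,0)='.' (+0 fires, +1 burnt)
  fire out at step 8

7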